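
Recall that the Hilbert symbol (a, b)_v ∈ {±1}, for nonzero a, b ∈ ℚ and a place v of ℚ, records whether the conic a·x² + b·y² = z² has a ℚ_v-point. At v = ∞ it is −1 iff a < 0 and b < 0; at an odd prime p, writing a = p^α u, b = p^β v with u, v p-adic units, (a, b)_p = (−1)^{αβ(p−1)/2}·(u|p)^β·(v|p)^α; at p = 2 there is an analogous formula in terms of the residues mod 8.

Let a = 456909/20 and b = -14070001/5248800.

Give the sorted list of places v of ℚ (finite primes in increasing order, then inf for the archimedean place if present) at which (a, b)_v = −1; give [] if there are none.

Mod squares: a ≡ 7905, b ≡ -2. Check v ∈ {∞, 2, 3, 5, 11, 17, 31}.
v=31: a=31^1·(≡10), b=31^2·(≡21) mod 31; (10|31)=+1, (21|31)=-1; (−1)^{1·2·15}·(+1)^2·(-1)^1 = -1.
v=3: a=3^1·(≡1), b=3^-8·(≡1) mod 3; (1|3)=+1, (1|3)=+1; (−1)^{1·-8·1}·(+1)^-8·(+1)^1 = +1.
v=∞: 7905 > 0 and -2 < 0  ⇒  (a,b)_∞ = +1.
v=5: a=5^-1·(≡1), b=5^-2·(≡2) mod 5; (1|5)=+1, (2|5)=-1; (−1)^{-1·-2·2}·(+1)^-2·(-1)^-1 = -1.
v=17: a=17^3·(≡14), b=17^0·(≡2) mod 17; (14|17)=-1, (2|17)=+1; (−1)^{3·0·8}·(-1)^0·(+1)^3 = +1.
v=11: a=11^0·(≡10), b=11^4·(≡1) mod 11; (10|11)=-1, (1|11)=+1; (−1)^{0·4·5}·(-1)^4·(+1)^0 = +1.
v=2: v_2(a)=-2, v_2(b)=-5; units ≡ 1, 7 (mod 8); ε·ε+αω+βω = 0·1+-2·0+-5·0 ≡ 0  ⇒  (a,b)_2 = +1.
Ram(7905, -2) = {5, 31}; no ℚ_5-point on the conic.

[5, 31]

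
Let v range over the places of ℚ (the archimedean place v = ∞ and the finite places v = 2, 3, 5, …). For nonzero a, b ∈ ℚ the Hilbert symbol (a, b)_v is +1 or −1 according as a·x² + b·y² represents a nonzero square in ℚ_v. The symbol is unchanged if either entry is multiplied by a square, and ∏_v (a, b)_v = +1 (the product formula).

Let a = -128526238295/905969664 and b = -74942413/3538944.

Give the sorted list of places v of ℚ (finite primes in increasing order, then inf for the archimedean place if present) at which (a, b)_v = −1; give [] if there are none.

Mod squares: a ≡ -2730, b ≡ -78. Check v ∈ {∞, 2, 3, 5, 7, 13}.
v=∞: -2730 < 0 and -78 < 0  ⇒  (a,b)_∞ = -1.
v=5: a=5^1·(≡4), b=5^0·(≡3) mod 5; (4|5)=+1, (3|5)=-1; (−1)^{1·0·2}·(+1)^0·(-1)^1 = -1.
v=3: a=3^-3·(≡2), b=3^-3·(≡1) mod 3; (2|3)=-1, (1|3)=+1; (−1)^{-3·-3·1}·(-1)^-3·(+1)^-3 = +1.
v=7: a=7^11·(≡1), b=7^8·(≡5) mod 7; (1|7)=+1, (5|7)=-1; (−1)^{11·8·3}·(+1)^8·(-1)^11 = -1.
v=2: v_2(a)=-25, v_2(b)=-17; units ≡ 3, 1 (mod 8); ε·ε+αω+βω = 1·0+-25·0+-17·1 ≡ 1  ⇒  (a,b)_2 = -1.
v=13: a=13^1·(≡8), b=13^1·(≡6) mod 13; (8|13)=-1, (6|13)=-1; (−1)^{1·1·6}·(-1)^1·(-1)^1 = +1.
|Ram(-2730, -78)| = 4, even; anisotropic at {2, 5, 7, ∞}.

[2, 5, 7, inf]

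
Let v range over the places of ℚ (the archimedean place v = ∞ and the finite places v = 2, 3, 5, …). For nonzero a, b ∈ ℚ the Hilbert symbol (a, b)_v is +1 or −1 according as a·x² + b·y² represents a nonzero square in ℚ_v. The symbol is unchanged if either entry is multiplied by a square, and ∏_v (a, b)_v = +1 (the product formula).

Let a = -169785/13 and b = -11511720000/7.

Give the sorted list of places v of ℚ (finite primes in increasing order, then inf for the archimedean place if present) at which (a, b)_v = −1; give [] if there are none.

[7, 13, 17, inf]

(a, b) ≡ (-5005, -24871) mod (ℚ^×)²; places V = {2, 3, 5, 7, 11, 13, 17, 19, ∞}.
(a,b)_19: α=0, u≡16; β=1, v≡8 (mod 19); (16|19)=+1, (8|19)=-1; sign (−1)^0·+1^1·-1^0 = +1.
(a,b)_13: α=-1, u≡8; β=0, v≡11 (mod 13); (8|13)=-1, (11|13)=-1; sign (−1)^0·-1^0·-1^-1 = -1.
(a,b)_2: α=0, β=6; u≡3, v≡1 (mod 8); ε(u)ε(v)=1·0, αω(v)=0·0, βω(u)=6·1; sum ≡ 0  ⇒  +1.
(a,b)_3: α=2, u≡2; β=4, v≡2 (mod 3); (2|3)=-1, (2|3)=-1; sign (−1)^0·-1^4·-1^2 = +1.
(a,b)_17: α=0, u≡10; β=1, v≡2 (mod 17); (10|17)=-1, (2|17)=+1; sign (−1)^0·-1^1·+1^0 = -1.
(a,b)_7: α=3, u≡5; β=-1, v≡3 (mod 7); (5|7)=-1, (3|7)=-1; sign (−1)^1·-1^-1·-1^3 = -1.
(a,b)_5: α=1, u≡1; β=4, v≡4 (mod 5); (1|5)=+1, (4|5)=+1; sign (−1)^0·+1^4·+1^1 = +1.
(a,b)_11: α=1, u≡10; β=1, v≡5 (mod 11); (10|11)=-1, (5|11)=+1; sign (−1)^1·-1^1·+1^1 = +1.
(a,b)_∞: sgn(-5005)=−, sgn(-24871)=−, so -1.
Ram(-5005, -24871) = {7, 13, 17, ∞}; no ℚ_7-point on the conic.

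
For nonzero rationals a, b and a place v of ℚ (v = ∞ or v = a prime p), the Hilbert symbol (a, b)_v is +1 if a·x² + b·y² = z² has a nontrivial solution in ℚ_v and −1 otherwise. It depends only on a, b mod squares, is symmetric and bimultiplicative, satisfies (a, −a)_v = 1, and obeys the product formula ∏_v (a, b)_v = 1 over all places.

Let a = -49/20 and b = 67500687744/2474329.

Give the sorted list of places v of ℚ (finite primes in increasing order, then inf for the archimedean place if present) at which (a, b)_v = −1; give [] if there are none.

[19, 37]

(a, b) ≡ (-5, 29526) mod (ℚ^×)²; places V = {2, 3, 5, 7, 11, 13, 19, 37, ∞}.
(a,b)_37: α=0, u≡29; β=1, v≡28 (mod 37); (29|37)=-1, (28|37)=+1; sign (−1)^0·-1^1·+1^0 = -1.
(a,b)_∞: sgn(-5)=−, sgn(29526)=+, so +1.
(a,b)_19: α=0, u≡8; β=1, v≡3 (mod 19); (8|19)=-1, (3|19)=-1; sign (−1)^0·-1^1·-1^0 = -1.
(a,b)_13: α=0, u≡6; β=-2, v≡3 (mod 13); (6|13)=-1, (3|13)=+1; sign (−1)^0·-1^-2·+1^0 = +1.
(a,b)_11: α=0, u≡8; β=-4, v≡7 (mod 11); (8|11)=-1, (7|11)=-1; sign (−1)^0·-1^-4·-1^0 = +1.
(a,b)_2: α=-2, β=7; u≡3, v≡3 (mod 8); ε(u)ε(v)=1·1, αω(v)=-2·1, βω(u)=7·1; sum ≡ 0  ⇒  +1.
(a,b)_7: α=2, u≡1; β=3, v≡1 (mod 7); (1|7)=+1, (1|7)=+1; sign (−1)^0·+1^3·+1^2 = +1.
(a,b)_5: α=-1, u≡4; β=0, v≡1 (mod 5); (4|5)=+1, (1|5)=+1; sign (−1)^0·+1^0·+1^-1 = +1.
(a,b)_3: α=0, u≡1; β=7, v≡2 (mod 3); (1|3)=+1, (2|3)=-1; sign (−1)^0·+1^7·-1^0 = +1.
|Ram(-5, 29526)| = 2, even; anisotropic at {19, 37}.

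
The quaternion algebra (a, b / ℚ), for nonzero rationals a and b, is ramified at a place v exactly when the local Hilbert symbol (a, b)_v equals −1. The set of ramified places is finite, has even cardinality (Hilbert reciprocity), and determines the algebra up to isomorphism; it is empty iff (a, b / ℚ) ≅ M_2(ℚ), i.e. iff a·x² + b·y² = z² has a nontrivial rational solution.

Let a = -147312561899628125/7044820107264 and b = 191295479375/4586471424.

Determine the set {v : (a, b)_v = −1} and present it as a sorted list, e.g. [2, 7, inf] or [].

[2, 5, 11, 13]

(a, b) ≡ (-5, 858) mod (ℚ^×)²; places V = {2, 3, 5, 7, 11, 13, 19, ∞}.
(a,b)_3: α=-8, u≡1; β=-7, v≡1 (mod 3); (1|3)=+1, (1|3)=+1; sign (−1)^0·+1^-7·+1^-8 = +1.
(a,b)_13: α=2, u≡11; β=1, v≡3 (mod 13); (11|13)=-1, (3|13)=+1; sign (−1)^0·-1^1·+1^2 = -1.
(a,b)_∞: sgn(-5)=−, sgn(858)=+, so +1.
(a,b)_7: α=2, u≡4; β=2, v≡2 (mod 7); (4|7)=+1, (2|7)=+1; sign (−1)^0·+1^2·+1^2 = +1.
(a,b)_19: α=6, u≡2; β=2, v≡13 (mod 19); (2|19)=-1, (13|19)=-1; sign (−1)^0·-1^2·-1^6 = +1.
(a,b)_5: α=5, u≡1; β=4, v≡3 (mod 5); (1|5)=+1, (3|5)=-1; sign (−1)^0·+1^4·-1^5 = -1.
(a,b)_11: α=2, u≡10; β=3, v≡1 (mod 11); (10|11)=-1, (1|11)=+1; sign (−1)^0·-1^3·+1^2 = -1.
(a,b)_2: α=-30, β=-21; u≡3, v≡5 (mod 8); ε(u)ε(v)=1·0, αω(v)=-30·1, βω(u)=-21·1; sum ≡ 1  ⇒  -1.
|Ram(-5, 858)| = 4, even; anisotropic at {2, 5, 11, 13}.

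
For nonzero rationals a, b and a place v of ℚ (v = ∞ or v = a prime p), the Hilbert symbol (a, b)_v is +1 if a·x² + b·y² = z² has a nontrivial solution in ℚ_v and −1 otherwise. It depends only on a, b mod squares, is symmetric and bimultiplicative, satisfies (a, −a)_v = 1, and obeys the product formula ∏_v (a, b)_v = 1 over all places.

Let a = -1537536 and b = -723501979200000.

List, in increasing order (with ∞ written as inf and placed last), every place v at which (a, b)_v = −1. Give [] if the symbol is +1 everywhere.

[3, inf]

Mod squares: a ≡ -6006, b ≡ -2730. Check v ∈ {∞, 2, 3, 5, 7, 11, 13}.
v=11: a=11^1·(≡1), b=11^2·(≡5) mod 11; (1|11)=+1, (5|11)=+1; (−1)^{1·2·5}·(+1)^2·(+1)^1 = +1.
v=7: a=7^1·(≡5), b=7^1·(≡2) mod 7; (5|7)=-1, (2|7)=+1; (−1)^{1·1·3}·(-1)^1·(+1)^1 = +1.
v=2: v_2(a)=9, v_2(b)=9; units ≡ 5, 3 (mod 8); ε·ε+αω+βω = 0·1+9·1+9·1 ≡ 0  ⇒  (a,b)_2 = +1.
v=13: a=13^1·(≡2), b=13^3·(≡5) mod 13; (2|13)=-1, (5|13)=-1; (−1)^{1·3·6}·(-1)^3·(-1)^1 = +1.
v=3: a=3^1·(≡2), b=3^5·(≡2) mod 3; (2|3)=-1, (2|3)=-1; (−1)^{1·5·1}·(-1)^5·(-1)^1 = -1.
v=∞: -6006 < 0 and -2730 < 0  ⇒  (a,b)_∞ = -1.
v=5: a=5^0·(≡4), b=5^5·(≡1) mod 5; (4|5)=+1, (1|5)=+1; (−1)^{0·5·2}·(+1)^5·(+1)^0 = +1.
(-6006, -2730 / ℚ) ramifies at {3, ∞}: a division algebra.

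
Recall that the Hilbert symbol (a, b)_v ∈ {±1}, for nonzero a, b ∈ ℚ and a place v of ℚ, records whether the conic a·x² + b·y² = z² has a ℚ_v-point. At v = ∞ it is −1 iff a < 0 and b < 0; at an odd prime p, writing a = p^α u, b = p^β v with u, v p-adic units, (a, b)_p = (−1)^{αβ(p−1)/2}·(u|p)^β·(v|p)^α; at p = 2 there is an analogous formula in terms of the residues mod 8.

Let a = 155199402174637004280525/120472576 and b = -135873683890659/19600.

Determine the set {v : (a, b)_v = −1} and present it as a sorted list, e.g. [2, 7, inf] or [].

[17, 19]

Mod squares: a ≡ 330429, b ≡ -11. Check v ∈ {∞, 2, 3, 5, 7, 11, 13, 17, 19, 31}.
v=11: a=11^1·(≡9), b=11^1·(≡10) mod 11; (9|11)=+1, (10|11)=-1; (−1)^{1·1·5}·(+1)^1·(-1)^1 = +1.
v=∞: 330429 > 0 and -11 < 0  ⇒  (a,b)_∞ = +1.
v=13: a=13^4·(≡5), b=13^2·(≡2) mod 13; (5|13)=-1, (2|13)=-1; (−1)^{4·2·6}·(-1)^2·(-1)^4 = +1.
v=17: a=17^3·(≡3), b=17^2·(≡10) mod 17; (3|17)=-1, (10|17)=-1; (−1)^{3·2·8}·(-1)^2·(-1)^3 = -1.
v=19: a=19^3·(≡11), b=19^2·(≡8) mod 19; (11|19)=+1, (8|19)=-1; (−1)^{3·2·9}·(+1)^2·(-1)^3 = -1.
v=2: v_2(a)=-10, v_2(b)=-4; units ≡ 5, 5 (mod 8); ε·ε+αω+βω = 0·0+-10·1+-4·1 ≡ 0  ⇒  (a,b)_2 = +1.
v=31: a=31^3·(≡13), b=31^2·(≡28) mod 31; (13|31)=-1, (28|31)=+1; (−1)^{3·2·15}·(-1)^2·(+1)^3 = +1.
v=7: a=7^-6·(≡1), b=7^-2·(≡6) mod 7; (1|7)=+1, (6|7)=-1; (−1)^{-6·-2·3}·(+1)^-2·(-1)^-6 = +1.
v=3: a=3^9·(≡1), b=3^6·(≡1) mod 3; (1|3)=+1, (1|3)=+1; (−1)^{9·6·1}·(+1)^6·(+1)^9 = +1.
v=5: a=5^2·(≡1), b=5^-2·(≡4) mod 5; (1|5)=+1, (4|5)=+1; (−1)^{2·-2·2}·(+1)^-2·(+1)^2 = +1.
Ram(330429, -11) = {17, 19}; no ℚ_17-point on the conic.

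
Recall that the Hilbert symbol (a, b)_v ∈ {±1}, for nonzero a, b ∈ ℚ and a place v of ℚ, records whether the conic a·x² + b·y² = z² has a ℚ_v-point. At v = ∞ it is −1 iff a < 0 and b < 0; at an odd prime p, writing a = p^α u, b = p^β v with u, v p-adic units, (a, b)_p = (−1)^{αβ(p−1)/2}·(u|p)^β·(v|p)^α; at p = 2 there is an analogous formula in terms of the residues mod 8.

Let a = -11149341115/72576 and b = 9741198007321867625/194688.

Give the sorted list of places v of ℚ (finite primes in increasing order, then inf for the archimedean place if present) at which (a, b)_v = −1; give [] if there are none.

Mod squares: a ≡ -36890, b ≡ 13090. Check v ∈ {∞, 2, 3, 5, 7, 11, 13, 17, 31}.
v=3: a=3^-4·(≡1), b=3^-2·(≡1) mod 3; (1|3)=+1, (1|3)=+1; (−1)^{-4·-2·1}·(+1)^-2·(+1)^-4 = +1.
v=31: a=31^1·(≡20), b=31^2·(≡19) mod 31; (20|31)=+1, (19|31)=+1; (−1)^{1·2·15}·(+1)^2·(+1)^1 = +1.
v=17: a=17^3·(≡3), b=17^3·(≡6) mod 17; (3|17)=-1, (6|17)=-1; (−1)^{3·3·8}·(-1)^3·(-1)^3 = +1.
v=2: v_2(a)=-7, v_2(b)=-7; units ≡ 3, 1 (mod 8); ε·ε+αω+βω = 1·0+-7·0+-7·1 ≡ 1  ⇒  (a,b)_2 = -1.
v=13: a=13^0·(≡1), b=13^-2·(≡4) mod 13; (1|13)=+1, (4|13)=+1; (−1)^{0·-2·6}·(+1)^-2·(+1)^0 = +1.
v=11: a=11^4·(≡9), b=11^9·(≡8) mod 11; (9|11)=+1, (8|11)=-1; (−1)^{4·9·5}·(+1)^9·(-1)^4 = +1.
v=∞: -36890 < 0 and 13090 > 0  ⇒  (a,b)_∞ = +1.
v=7: a=7^-1·(≡4), b=7^1·(≡4) mod 7; (4|7)=+1, (4|7)=+1; (−1)^{-1·1·3}·(+1)^1·(+1)^-1 = -1.
v=5: a=5^1·(≡2), b=5^3·(≡2) mod 5; (2|5)=-1, (2|5)=-1; (−1)^{1·3·2}·(-1)^3·(-1)^1 = +1.
Ram(-36890, 13090) = {2, 7}; no ℚ_2-point on the conic.

[2, 7]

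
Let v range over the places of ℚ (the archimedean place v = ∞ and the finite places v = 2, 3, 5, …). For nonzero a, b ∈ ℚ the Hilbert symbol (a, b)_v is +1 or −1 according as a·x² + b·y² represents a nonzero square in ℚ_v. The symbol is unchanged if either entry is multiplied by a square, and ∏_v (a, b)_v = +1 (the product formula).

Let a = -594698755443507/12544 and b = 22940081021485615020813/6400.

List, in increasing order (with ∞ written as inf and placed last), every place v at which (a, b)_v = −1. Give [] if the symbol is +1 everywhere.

[13, 37]

(a, b) ≡ (-54723, 13) mod (ℚ^×)²; places V = {2, 3, 5, 7, 11, 13, 17, 29, 37, ∞}.
(a,b)_5: α=0, u≡2; β=-2, v≡3 (mod 5); (2|5)=-1, (3|5)=-1; sign (−1)^0·-1^-2·-1^0 = +1.
(a,b)_29: α=1, u≡21; β=2, v≡23 (mod 29); (21|29)=-1, (23|29)=+1; sign (−1)^0·-1^2·+1^1 = +1.
(a,b)_17: α=1, u≡10; β=2, v≡13 (mod 17); (10|17)=-1, (13|17)=+1; sign (−1)^0·-1^2·+1^1 = +1.
(a,b)_7: α=-2, u≡5; β=0, v≡5 (mod 7); (5|7)=-1, (5|7)=-1; sign (−1)^0·-1^0·-1^-2 = +1.
(a,b)_37: α=1, u≡28; β=2, v≡22 (mod 37); (28|37)=+1, (22|37)=-1; sign (−1)^0·+1^2·-1^1 = -1.
(a,b)_13: α=2, u≡11; β=3, v≡3 (mod 13); (11|13)=-1, (3|13)=+1; sign (−1)^0·-1^3·+1^2 = -1.
(a,b)_3: α=13, u≡2; β=22, v≡1 (mod 3); (2|3)=-1, (1|3)=+1; sign (−1)^0·-1^22·+1^13 = +1.
(a,b)_2: α=-8, β=-8; u≡5, v≡5 (mod 8); ε(u)ε(v)=0·0, αω(v)=-8·1, βω(u)=-8·1; sum ≡ 0  ⇒  +1.
(a,b)_11: α=2, u≡7; β=0, v≡6 (mod 11); (7|11)=-1, (6|11)=-1; sign (−1)^0·-1^0·-1^2 = +1.
(a,b)_∞: sgn(-54723)=−, sgn(13)=+, so +1.
|Ram(-54723, 13)| = 2, even; anisotropic at {13, 37}.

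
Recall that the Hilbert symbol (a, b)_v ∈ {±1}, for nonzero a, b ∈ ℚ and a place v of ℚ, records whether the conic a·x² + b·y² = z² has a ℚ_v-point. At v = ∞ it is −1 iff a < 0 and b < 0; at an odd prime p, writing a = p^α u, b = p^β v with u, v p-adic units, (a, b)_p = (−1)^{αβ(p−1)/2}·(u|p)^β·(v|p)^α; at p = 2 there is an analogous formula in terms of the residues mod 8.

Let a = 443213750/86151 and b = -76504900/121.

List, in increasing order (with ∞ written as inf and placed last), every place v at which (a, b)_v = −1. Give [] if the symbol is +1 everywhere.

[3, 29, 31, 37]

Mod squares: a ≡ 20202, b ≡ -765049. Check v ∈ {∞, 2, 3, 5, 7, 11, 13, 23, 29, 31, 37, 47}.
v=23: a=23^0·(≡13), b=23^1·(≡1) mod 23; (13|23)=+1, (1|23)=+1; (−1)^{0·1·11}·(+1)^1·(+1)^0 = +1.
v=5: a=5^4·(≡2), b=5^2·(≡4) mod 5; (2|5)=-1, (4|5)=+1; (−1)^{4·2·2}·(-1)^2·(+1)^4 = +1.
v=7: a=7^1·(≡2), b=7^0·(≡2) mod 7; (2|7)=+1, (2|7)=+1; (−1)^{1·0·3}·(+1)^0·(+1)^1 = +1.
v=13: a=13^-1·(≡7), b=13^0·(≡12) mod 13; (7|13)=-1, (12|13)=+1; (−1)^{-1·0·6}·(-1)^0·(+1)^-1 = +1.
v=11: a=11^0·(≡10), b=11^-2·(≡1) mod 11; (10|11)=-1, (1|11)=+1; (−1)^{0·-2·5}·(-1)^-2·(+1)^0 = +1.
v=47: a=47^-2·(≡13), b=47^0·(≡9) mod 47; (13|47)=-1, (9|47)=+1; (−1)^{-2·0·23}·(-1)^0·(+1)^-2 = +1.
v=29: a=29^0·(≡19), b=29^1·(≡6) mod 29; (19|29)=-1, (6|29)=+1; (−1)^{0·1·14}·(-1)^1·(+1)^0 = -1.
v=37: a=37^3·(≡16), b=37^1·(≡23) mod 37; (16|37)=+1, (23|37)=-1; (−1)^{3·1·18}·(+1)^1·(-1)^3 = -1.
v=3: a=3^-1·(≡2), b=3^0·(≡2) mod 3; (2|3)=-1, (2|3)=-1; (−1)^{-1·0·1}·(-1)^0·(-1)^-1 = -1.
v=∞: 20202 > 0 and -765049 < 0  ⇒  (a,b)_∞ = +1.
v=31: a=31^0·(≡27), b=31^1·(≡7) mod 31; (27|31)=-1, (7|31)=+1; (−1)^{0·1·15}·(-1)^1·(+1)^0 = -1.
v=2: v_2(a)=1, v_2(b)=2; units ≡ 5, 7 (mod 8); ε·ε+αω+βω = 0·1+1·0+2·1 ≡ 0  ⇒  (a,b)_2 = +1.
Ram(20202, -765049) = {3, 29, 31, 37}; no ℚ_3-point on the conic.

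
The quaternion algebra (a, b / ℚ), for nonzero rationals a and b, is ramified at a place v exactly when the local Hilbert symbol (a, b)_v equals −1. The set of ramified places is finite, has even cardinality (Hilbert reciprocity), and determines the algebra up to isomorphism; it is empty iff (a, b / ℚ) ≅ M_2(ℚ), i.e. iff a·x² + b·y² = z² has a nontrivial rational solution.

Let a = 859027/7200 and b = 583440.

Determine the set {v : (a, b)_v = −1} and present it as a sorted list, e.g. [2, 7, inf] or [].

[3, 11, 13, 23]

(a, b) ≡ (10166, 36465) mod (ℚ^×)²; places V = {2, 3, 5, 11, 13, 17, 23, ∞}.
(a,b)_11: α=0, u≡8; β=1, v≡9 (mod 11); (8|11)=-1, (9|11)=+1; sign (−1)^0·-1^1·+1^0 = -1.
(a,b)_23: α=1, u≡20; β=0, v≡22 (mod 23); (20|23)=-1, (22|23)=-1; sign (−1)^0·-1^0·-1^1 = -1.
(a,b)_∞: sgn(10166)=+, sgn(36465)=+, so +1.
(a,b)_3: α=-2, u≡2; β=1, v≡2 (mod 3); (2|3)=-1, (2|3)=-1; sign (−1)^0·-1^1·-1^-2 = -1.
(a,b)_17: α=1, u≡14; β=1, v≡14 (mod 17); (14|17)=-1, (14|17)=-1; sign (−1)^0·-1^1·-1^1 = +1.
(a,b)_5: α=-2, u≡4; β=1, v≡3 (mod 5); (4|5)=+1, (3|5)=-1; sign (−1)^0·+1^1·-1^-2 = +1.
(a,b)_13: α=3, u≡6; β=1, v≡4 (mod 13); (6|13)=-1, (4|13)=+1; sign (−1)^0·-1^1·+1^3 = -1.
(a,b)_2: α=-5, β=4; u≡3, v≡1 (mod 8); ε(u)ε(v)=1·0, αω(v)=-5·0, βω(u)=4·1; sum ≡ 0  ⇒  +1.
(10166, 36465 / ℚ) ramifies at {3, 11, 13, 23}: a division algebra.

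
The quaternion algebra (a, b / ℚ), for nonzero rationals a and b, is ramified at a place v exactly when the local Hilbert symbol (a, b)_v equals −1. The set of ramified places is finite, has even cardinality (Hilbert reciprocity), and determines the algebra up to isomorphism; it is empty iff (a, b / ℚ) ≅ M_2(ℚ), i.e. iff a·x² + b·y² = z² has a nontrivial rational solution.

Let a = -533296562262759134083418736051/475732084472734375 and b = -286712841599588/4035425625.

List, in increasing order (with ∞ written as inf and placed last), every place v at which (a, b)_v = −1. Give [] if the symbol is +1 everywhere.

[2, 5, 17, inf]

Mod squares: a ≡ -2805, b ≡ -17. Check v ∈ {∞, 2, 3, 5, 7, 11, 13, 17, 23, 29, 43, 53}.
v=43: a=43^-2·(≡27), b=43^2·(≡42) mod 43; (27|43)=-1, (42|43)=-1; (−1)^{-2·2·21}·(-1)^2·(-1)^-2 = +1.
v=23: a=23^6·(≡6), b=23^0·(≡18) mod 23; (6|23)=+1, (18|23)=+1; (−1)^{6·0·11}·(+1)^0·(+1)^6 = +1.
v=29: a=29^2·(≡21), b=29^0·(≡15) mod 29; (21|29)=-1, (15|29)=-1; (−1)^{2·0·14}·(-1)^0·(-1)^2 = +1.
v=13: a=13^-2·(≡12), b=13^0·(≡9) mod 13; (12|13)=+1, (9|13)=+1; (−1)^{-2·0·6}·(+1)^0·(+1)^-2 = +1.
v=11: a=11^-7·(≡5), b=11^-4·(≡4) mod 11; (5|11)=+1, (4|11)=+1; (−1)^{-7·-4·5}·(+1)^-4·(+1)^-7 = +1.
v=3: a=3^3·(≡1), b=3^-2·(≡1) mod 3; (1|3)=+1, (1|3)=+1; (−1)^{3·-2·1}·(+1)^-2·(+1)^3 = +1.
v=2: v_2(a)=0, v_2(b)=2; units ≡ 3, 7 (mod 8); ε·ε+αω+βω = 1·1+0·0+2·1 ≡ 1  ⇒  (a,b)_2 = -1.
v=53: a=53^4·(≡38), b=53^4·(≡36) mod 53; (38|53)=+1, (36|53)=+1; (−1)^{4·4·26}·(+1)^4·(+1)^4 = +1.
v=∞: -2805 < 0 and -17 < 0  ⇒  (a,b)_∞ = -1.
v=17: a=17^7·(≡12), b=17^3·(≡16) mod 17; (12|17)=-1, (16|17)=+1; (−1)^{7·3·8}·(-1)^3·(+1)^7 = -1.
v=5: a=5^-7·(≡4), b=5^-4·(≡2) mod 5; (4|5)=+1, (2|5)=-1; (−1)^{-7·-4·2}·(+1)^-4·(-1)^-7 = -1.
v=7: a=7^2·(≡2), b=7^-2·(≡1) mod 7; (2|7)=+1, (1|7)=+1; (−1)^{2·-2·3}·(+1)^-2·(+1)^2 = +1.
(-2805, -17 / ℚ) ramifies at {2, 5, 17, ∞}: a division algebra.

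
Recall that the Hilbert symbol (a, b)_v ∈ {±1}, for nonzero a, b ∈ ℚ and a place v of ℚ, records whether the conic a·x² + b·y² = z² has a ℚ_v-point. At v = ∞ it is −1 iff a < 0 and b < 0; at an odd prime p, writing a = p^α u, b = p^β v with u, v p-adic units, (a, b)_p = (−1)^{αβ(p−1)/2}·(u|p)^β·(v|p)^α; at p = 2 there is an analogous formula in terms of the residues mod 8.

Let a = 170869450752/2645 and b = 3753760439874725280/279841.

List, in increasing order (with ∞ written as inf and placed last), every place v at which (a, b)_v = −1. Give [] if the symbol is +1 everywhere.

Mod squares: a ≡ 4290, b ≡ 2730. Check v ∈ {∞, 2, 3, 5, 7, 11, 13, 23}.
v=11: a=11^1·(≡9), b=11^2·(≡2) mod 11; (9|11)=+1, (2|11)=-1; (−1)^{1·2·5}·(+1)^2·(-1)^1 = -1.
v=13: a=13^1·(≡6), b=13^3·(≡11) mod 13; (6|13)=-1, (11|13)=-1; (−1)^{1·3·6}·(-1)^3·(-1)^1 = +1.
v=7: a=7^4·(≡3), b=7^9·(≡3) mod 7; (3|7)=-1, (3|7)=-1; (−1)^{4·9·3}·(-1)^9·(-1)^4 = -1.
v=3: a=3^5·(≡2), b=3^7·(≡1) mod 3; (2|3)=-1, (1|3)=+1; (−1)^{5·7·1}·(-1)^7·(+1)^5 = +1.
v=∞: 4290 > 0 and 2730 > 0  ⇒  (a,b)_∞ = +1.
v=2: v_2(a)=11, v_2(b)=5; units ≡ 1, 5 (mod 8); ε·ε+αω+βω = 0·0+11·1+5·0 ≡ 1  ⇒  (a,b)_2 = -1.
v=23: a=23^-2·(≡2), b=23^-4·(≡2) mod 23; (2|23)=+1, (2|23)=+1; (−1)^{-2·-4·11}·(+1)^-4·(+1)^-2 = +1.
v=5: a=5^-1·(≡3), b=5^1·(≡1) mod 5; (3|5)=-1, (1|5)=+1; (−1)^{-1·1·2}·(-1)^1·(+1)^-1 = -1.
(4290, 2730 / ℚ) ramifies at {2, 5, 7, 11}: a division algebra.

[2, 5, 7, 11]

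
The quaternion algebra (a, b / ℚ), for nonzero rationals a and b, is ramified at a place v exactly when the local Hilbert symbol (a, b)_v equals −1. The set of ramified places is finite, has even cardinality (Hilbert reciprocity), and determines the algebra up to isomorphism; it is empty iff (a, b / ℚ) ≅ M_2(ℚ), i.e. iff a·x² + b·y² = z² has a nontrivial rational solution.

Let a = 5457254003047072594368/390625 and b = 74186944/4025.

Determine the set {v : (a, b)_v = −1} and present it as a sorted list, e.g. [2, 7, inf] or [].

[2, 23]

Mod squares: a ≡ 39767, b ≡ 3059. Check v ∈ {∞, 2, 3, 5, 7, 11, 13, 19, 23}.
v=23: a=23^3·(≡12), b=23^-1·(≡12) mod 23; (12|23)=+1, (12|23)=+1; (−1)^{3·-1·11}·(+1)^-1·(+1)^3 = -1.
v=13: a=13^5·(≡10), b=13^2·(≡12) mod 13; (10|13)=+1, (12|13)=+1; (−1)^{5·2·6}·(+1)^2·(+1)^5 = +1.
v=∞: 39767 > 0 and 3059 > 0  ⇒  (a,b)_∞ = +1.
v=11: a=11^2·(≡7), b=11^0·(≡4) mod 11; (7|11)=-1, (4|11)=+1; (−1)^{2·0·5}·(-1)^0·(+1)^2 = +1.
v=19: a=19^5·(≡2), b=19^3·(≡11) mod 19; (2|19)=-1, (11|19)=+1; (−1)^{5·3·9}·(-1)^3·(+1)^5 = +1.
v=2: v_2(a)=6, v_2(b)=6; units ≡ 7, 3 (mod 8); ε·ε+αω+βω = 1·1+6·1+6·0 ≡ 1  ⇒  (a,b)_2 = -1.
v=7: a=7^1·(≡4), b=7^-1·(≡6) mod 7; (4|7)=+1, (6|7)=-1; (−1)^{1·-1·3}·(+1)^-1·(-1)^1 = +1.
v=3: a=3^2·(≡2), b=3^0·(≡2) mod 3; (2|3)=-1, (2|3)=-1; (−1)^{2·0·1}·(-1)^0·(-1)^2 = +1.
v=5: a=5^-8·(≡3), b=5^-2·(≡4) mod 5; (3|5)=-1, (4|5)=+1; (−1)^{-8·-2·2}·(-1)^-2·(+1)^-8 = +1.
|Ram(39767, 3059)| = 2, even; anisotropic at {2, 23}.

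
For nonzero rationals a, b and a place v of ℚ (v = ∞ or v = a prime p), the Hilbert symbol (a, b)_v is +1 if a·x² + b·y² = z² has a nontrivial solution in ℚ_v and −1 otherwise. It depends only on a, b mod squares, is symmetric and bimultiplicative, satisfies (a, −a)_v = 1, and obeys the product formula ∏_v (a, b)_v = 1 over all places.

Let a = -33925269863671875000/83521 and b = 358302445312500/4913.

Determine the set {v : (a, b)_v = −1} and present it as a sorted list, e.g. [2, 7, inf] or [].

[2, 5, 19, 23]

Mod squares: a ≡ -2990, b ≡ 4845. Check v ∈ {∞, 2, 3, 5, 13, 17, 19, 23}.
v=19: a=19^2·(≡12), b=19^1·(≡14) mod 19; (12|19)=-1, (14|19)=-1; (−1)^{2·1·9}·(-1)^1·(-1)^2 = -1.
v=∞: -2990 < 0 and 4845 > 0  ⇒  (a,b)_∞ = +1.
v=17: a=17^-4·(≡1), b=17^-3·(≡1) mod 17; (1|17)=+1, (1|17)=+1; (−1)^{-4·-3·8}·(+1)^-3·(+1)^-4 = +1.
v=23: a=23^3·(≡3), b=23^2·(≡15) mod 23; (3|23)=+1, (15|23)=-1; (−1)^{3·2·11}·(+1)^2·(-1)^3 = -1.
v=3: a=3^2·(≡1), b=3^3·(≡1) mod 3; (1|3)=+1, (1|3)=+1; (−1)^{2·3·1}·(+1)^3·(+1)^2 = +1.
v=2: v_2(a)=3, v_2(b)=2; units ≡ 1, 5 (mod 8); ε·ε+αω+βω = 0·0+3·1+2·0 ≡ 1  ⇒  (a,b)_2 = -1.
v=5: a=5^11·(≡2), b=5^9·(≡4) mod 5; (2|5)=-1, (4|5)=+1; (−1)^{11·9·2}·(-1)^9·(+1)^11 = -1.
v=13: a=13^3·(≡3), b=13^2·(≡12) mod 13; (3|13)=+1, (12|13)=+1; (−1)^{3·2·6}·(+1)^2·(+1)^3 = +1.
(-2990, 4845 / ℚ) ramifies at {2, 5, 19, 23}: a division algebra.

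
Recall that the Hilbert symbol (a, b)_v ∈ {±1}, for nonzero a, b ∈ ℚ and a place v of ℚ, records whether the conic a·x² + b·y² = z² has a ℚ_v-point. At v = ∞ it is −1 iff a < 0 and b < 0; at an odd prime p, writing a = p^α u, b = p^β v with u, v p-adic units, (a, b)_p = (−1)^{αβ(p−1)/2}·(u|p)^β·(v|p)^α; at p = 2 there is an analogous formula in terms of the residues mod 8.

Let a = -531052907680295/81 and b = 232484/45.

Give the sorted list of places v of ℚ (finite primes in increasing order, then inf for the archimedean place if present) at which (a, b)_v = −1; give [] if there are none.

(a, b) ≡ (-56751695, 805) mod (ℚ^×)²; places V = {2, 3, 5, 7, 11, 13, 17, 19, 23, 29, ∞}.
(a,b)_7: α=3, u≡4; β=1, v≡6 (mod 7); (4|7)=+1, (6|7)=-1; sign (−1)^1·+1^1·-1^3 = +1.
(a,b)_19: α=2, u≡13; β=2, v≡16 (mod 19); (13|19)=-1, (16|19)=+1; sign (−1)^0·-1^2·+1^2 = +1.
(a,b)_3: α=-4, u≡1; β=-2, v≡1 (mod 3); (1|3)=+1, (1|3)=+1; sign (−1)^0·+1^-2·+1^-4 = +1.
(a,b)_2: α=0, β=2; u≡1, v≡5 (mod 8); ε(u)ε(v)=0·0, αω(v)=0·1, βω(u)=2·0; sum ≡ 0  ⇒  +1.
(a,b)_∞: sgn(-56751695)=−, sgn(805)=+, so +1.
(a,b)_29: α=1, u≡22; β=0, v≡23 (mod 29); (22|29)=+1, (23|29)=+1; sign (−1)^0·+1^0·+1^1 = +1.
(a,b)_11: α=1, u≡2; β=0, v≡10 (mod 11); (2|11)=-1, (10|11)=-1; sign (−1)^0·-1^0·-1^1 = -1.
(a,b)_17: α=1, u≡7; β=0, v≡7 (mod 17); (7|17)=-1, (7|17)=-1; sign (−1)^0·-1^0·-1^1 = -1.
(a,b)_23: α=3, u≡15; β=1, v≡12 (mod 23); (15|23)=-1, (12|23)=+1; sign (−1)^1·-1^1·+1^3 = +1.
(a,b)_5: α=1, u≡1; β=-1, v≡1 (mod 5); (1|5)=+1, (1|5)=+1; sign (−1)^0·+1^-1·+1^1 = +1.
(a,b)_13: α=1, u≡2; β=0, v≡3 (mod 13); (2|13)=-1, (3|13)=+1; sign (−1)^0·-1^0·+1^1 = +1.
|Ram(-56751695, 805)| = 2, even; anisotropic at {11, 17}.

[11, 17]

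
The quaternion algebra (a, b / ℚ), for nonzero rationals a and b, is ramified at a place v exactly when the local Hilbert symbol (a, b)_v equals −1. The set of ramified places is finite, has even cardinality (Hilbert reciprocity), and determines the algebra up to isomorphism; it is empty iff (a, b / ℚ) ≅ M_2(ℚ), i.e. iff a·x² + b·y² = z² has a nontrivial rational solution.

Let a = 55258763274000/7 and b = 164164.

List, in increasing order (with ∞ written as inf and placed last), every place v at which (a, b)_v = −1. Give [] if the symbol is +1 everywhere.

[11, 13, 41, 43]

(a, b) ≡ (58695, 41041) mod (ℚ^×)²; places V = {2, 3, 5, 7, 11, 13, 41, 43, ∞}.
(a,b)_11: α=2, u≡2; β=1, v≡8 (mod 11); (2|11)=-1, (8|11)=-1; sign (−1)^0·-1^1·-1^2 = -1.
(a,b)_13: α=1, u≡10; β=1, v≡5 (mod 13); (10|13)=+1, (5|13)=-1; sign (−1)^0·+1^1·-1^1 = -1.
(a,b)_3: α=5, u≡2; β=0, v≡1 (mod 3); (2|3)=-1, (1|3)=+1; sign (−1)^0·-1^0·+1^5 = +1.
(a,b)_∞: sgn(58695)=+, sgn(41041)=+, so +1.
(a,b)_2: α=4, β=2; u≡7, v≡1 (mod 8); ε(u)ε(v)=1·0, αω(v)=4·0, βω(u)=2·0; sum ≡ 0  ⇒  +1.
(a,b)_5: α=3, u≡1; β=0, v≡4 (mod 5); (1|5)=+1, (4|5)=+1; sign (−1)^0·+1^0·+1^3 = +1.
(a,b)_41: α=2, u≡22; β=1, v≡27 (mod 41); (22|41)=-1, (27|41)=-1; sign (−1)^0·-1^1·-1^2 = -1.
(a,b)_43: α=1, u≡28; β=0, v≡33 (mod 43); (28|43)=-1, (33|43)=-1; sign (−1)^0·-1^0·-1^1 = -1.
(a,b)_7: α=-1, u≡6; β=1, v≡2 (mod 7); (6|7)=-1, (2|7)=+1; sign (−1)^1·-1^1·+1^-1 = +1.
(58695, 41041 / ℚ) ramifies at {11, 13, 41, 43}: a division algebra.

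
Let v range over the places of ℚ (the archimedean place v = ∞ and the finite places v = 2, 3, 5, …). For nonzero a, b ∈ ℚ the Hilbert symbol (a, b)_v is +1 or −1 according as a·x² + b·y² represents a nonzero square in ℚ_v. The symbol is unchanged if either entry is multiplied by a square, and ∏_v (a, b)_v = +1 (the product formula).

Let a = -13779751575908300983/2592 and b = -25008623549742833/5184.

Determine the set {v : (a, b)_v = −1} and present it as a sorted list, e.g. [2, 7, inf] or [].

[17, 19, 29, inf]

(a, b) ≡ (-2078143886, -1885793) mod (ℚ^×)²; places V = {2, 3, 7, 11, 13, 17, 19, 23, 29, 53, ∞}.
(a,b)_53: α=1, u≡34; β=1, v≡21 (mod 53); (34|53)=-1, (21|53)=-1; sign (−1)^0·-1^1·-1^1 = +1.
(a,b)_11: α=2, u≡7; β=2, v≡9 (mod 11); (7|11)=-1, (9|11)=+1; sign (−1)^0·-1^2·+1^2 = +1.
(a,b)_29: α=3, u≡10; β=2, v≡14 (mod 29); (10|29)=-1, (14|29)=-1; sign (−1)^0·-1^2·-1^3 = -1.
(a,b)_∞: sgn(-2078143886)=−, sgn(-1885793)=−, so -1.
(a,b)_2: α=-5, β=-6; u≡1, v≡7 (mod 8); ε(u)ε(v)=0·1, αω(v)=-5·0, βω(u)=-6·0; sum ≡ 0  ⇒  +1.
(a,b)_7: α=1, u≡2; β=1, v≡3 (mod 7); (2|7)=+1, (3|7)=-1; sign (−1)^1·+1^1·-1^1 = +1.
(a,b)_3: α=-4, u≡1; β=-4, v≡1 (mod 3); (1|3)=+1, (1|3)=+1; sign (−1)^0·+1^-4·+1^-4 = +1.
(a,b)_19: α=5, u≡14; β=4, v≡14 (mod 19); (14|19)=-1, (14|19)=-1; sign (−1)^0·-1^4·-1^5 = -1.
(a,b)_17: α=1, u≡5; β=1, v≡4 (mod 17); (5|17)=-1, (4|17)=+1; sign (−1)^0·-1^1·+1^1 = -1.
(a,b)_13: α=1, u≡7; β=1, v≡2 (mod 13); (7|13)=-1, (2|13)=-1; sign (−1)^0·-1^1·-1^1 = +1.
(a,b)_23: α=1, u≡22; β=1, v≡12 (mod 23); (22|23)=-1, (12|23)=+1; sign (−1)^1·-1^1·+1^1 = +1.
(-2078143886, -1885793 / ℚ) ramifies at {17, 19, 29, ∞}: a division algebra.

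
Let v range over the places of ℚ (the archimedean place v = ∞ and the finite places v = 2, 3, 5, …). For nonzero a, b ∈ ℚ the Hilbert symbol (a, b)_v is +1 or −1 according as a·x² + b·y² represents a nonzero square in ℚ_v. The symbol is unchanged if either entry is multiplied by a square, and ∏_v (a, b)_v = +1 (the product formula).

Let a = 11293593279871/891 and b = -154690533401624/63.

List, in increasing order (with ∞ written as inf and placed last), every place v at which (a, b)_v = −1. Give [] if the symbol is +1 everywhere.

[2, 7, 11, 17, 31, 41]

(a, b) ≡ (2250941, -2618) mod (ℚ^×)²; places V = {2, 3, 7, 11, 17, 19, 23, 31, 41, ∞}.
(a,b)_41: α=1, u≡23; β=2, v≡7 (mod 41); (23|41)=+1, (7|41)=-1; sign (−1)^0·+1^2·-1^1 = -1.
(a,b)_7: α=1, u≡2; β=-1, v≡2 (mod 7); (2|7)=+1, (2|7)=+1; sign (−1)^1·+1^-1·+1^1 = -1.
(a,b)_2: α=0, β=3; u≡5, v≡3 (mod 8); ε(u)ε(v)=0·1, αω(v)=0·1, βω(u)=3·1; sum ≡ 1  ⇒  -1.
(a,b)_19: α=2, u≡6; β=0, v≡6 (mod 19); (6|19)=+1, (6|19)=+1; sign (−1)^0·+1^0·+1^2 = +1.
(a,b)_17: α=2, u≡12; β=1, v≡1 (mod 17); (12|17)=-1, (1|17)=+1; sign (−1)^0·-1^1·+1^2 = -1.
(a,b)_∞: sgn(2250941)=+, sgn(-2618)=−, so +1.
(a,b)_31: α=1, u≡7; β=2, v≡26 (mod 31); (7|31)=+1, (26|31)=-1; sign (−1)^0·+1^2·-1^1 = -1.
(a,b)_3: α=-4, u≡2; β=-2, v≡1 (mod 3); (2|3)=-1, (1|3)=+1; sign (−1)^0·-1^-2·+1^-4 = +1.
(a,b)_23: α=3, u≡16; β=2, v≡13 (mod 23); (16|23)=+1, (13|23)=+1; sign (−1)^0·+1^2·+1^3 = +1.
(a,b)_11: α=-1, u≡3; β=3, v≡4 (mod 11); (3|11)=+1, (4|11)=+1; sign (−1)^1·+1^3·+1^-1 = -1.
(2250941, -2618 / ℚ) ramifies at {2, 7, 11, 17, 31, 41}: a division algebra.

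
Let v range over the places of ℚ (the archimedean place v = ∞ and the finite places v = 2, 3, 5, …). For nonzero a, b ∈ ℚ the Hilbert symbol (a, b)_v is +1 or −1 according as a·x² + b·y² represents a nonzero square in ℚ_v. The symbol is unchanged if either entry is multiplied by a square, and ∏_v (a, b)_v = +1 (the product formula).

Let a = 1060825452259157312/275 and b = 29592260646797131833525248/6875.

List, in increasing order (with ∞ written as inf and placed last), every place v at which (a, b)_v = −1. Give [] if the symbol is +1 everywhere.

[2, 17, 23, 41]

Mod squares: a ≡ 59983, b ≡ 43556227. Check v ∈ {∞, 2, 5, 7, 11, 13, 17, 19, 23, 41}.
v=11: a=11^-1·(≡8), b=11^-1·(≡1) mod 11; (8|11)=-1, (1|11)=+1; (−1)^{-1·-1·5}·(-1)^-1·(+1)^-1 = +1.
v=13: a=13^2·(≡3), b=13^3·(≡7) mod 13; (3|13)=+1, (7|13)=-1; (−1)^{2·3·6}·(+1)^3·(-1)^2 = +1.
v=2: v_2(a)=6, v_2(b)=10; units ≡ 7, 3 (mod 8); ε·ε+αω+βω = 1·1+6·1+10·0 ≡ 1  ⇒  (a,b)_2 = -1.
v=19: a=19^1·(≡12), b=19^1·(≡16) mod 19; (12|19)=-1, (16|19)=+1; (−1)^{1·1·9}·(-1)^1·(+1)^1 = +1.
v=17: a=17^2·(≡6), b=17^3·(≡3) mod 17; (6|17)=-1, (3|17)=-1; (−1)^{2·3·8}·(-1)^3·(-1)^2 = -1.
v=23: a=23^2·(≡20), b=23^3·(≡5) mod 23; (20|23)=-1, (5|23)=-1; (−1)^{2·3·11}·(-1)^3·(-1)^2 = -1.
v=∞: 59983 > 0 and 43556227 > 0  ⇒  (a,b)_∞ = +1.
v=41: a=41^1·(≡13), b=41^1·(≡31) mod 41; (13|41)=-1, (31|41)=+1; (−1)^{1·1·20}·(-1)^1·(+1)^1 = -1.
v=7: a=7^7·(≡1), b=7^10·(≡4) mod 7; (1|7)=+1, (4|7)=+1; (−1)^{7·10·3}·(+1)^10·(+1)^7 = +1.
v=5: a=5^-2·(≡2), b=5^-4·(≡3) mod 5; (2|5)=-1, (3|5)=-1; (−1)^{-2·-4·2}·(-1)^-4·(-1)^-2 = +1.
|Ram(59983, 43556227)| = 4, even; anisotropic at {2, 17, 23, 41}.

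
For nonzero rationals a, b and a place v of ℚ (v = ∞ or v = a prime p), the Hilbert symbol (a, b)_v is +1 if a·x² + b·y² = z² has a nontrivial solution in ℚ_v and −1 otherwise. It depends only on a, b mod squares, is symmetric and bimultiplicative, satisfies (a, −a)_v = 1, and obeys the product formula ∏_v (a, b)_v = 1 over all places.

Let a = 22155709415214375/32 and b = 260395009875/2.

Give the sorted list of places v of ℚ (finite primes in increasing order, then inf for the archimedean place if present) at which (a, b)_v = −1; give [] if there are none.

[7, 11]

Mod squares: a ≡ 1326, b ≡ 2310. Check v ∈ {∞, 2, 3, 5, 7, 11, 13, 17}.
v=11: a=11^4·(≡10), b=11^3·(≡3) mod 11; (10|11)=-1, (3|11)=+1; (−1)^{4·3·5}·(-1)^3·(+1)^4 = -1.
v=2: v_2(a)=-5, v_2(b)=-1; units ≡ 7, 3 (mod 8); ε·ε+αω+βω = 1·1+-5·1+-1·0 ≡ 0  ⇒  (a,b)_2 = +1.
v=3: a=3^3·(≡1), b=3^3·(≡2) mod 3; (1|3)=+1, (2|3)=-1; (−1)^{3·3·1}·(+1)^3·(-1)^3 = +1.
v=5: a=5^4·(≡4), b=5^3·(≡2) mod 5; (4|5)=+1, (2|5)=-1; (−1)^{4·3·2}·(+1)^3·(-1)^4 = +1.
v=7: a=7^4·(≡6), b=7^3·(≡4) mod 7; (6|7)=-1, (4|7)=+1; (−1)^{4·3·3}·(-1)^3·(+1)^4 = -1.
v=13: a=13^3·(≡5), b=13^2·(≡9) mod 13; (5|13)=-1, (9|13)=+1; (−1)^{3·2·6}·(-1)^2·(+1)^3 = +1.
v=∞: 1326 > 0 and 2310 > 0  ⇒  (a,b)_∞ = +1.
v=17: a=17^1·(≡5), b=17^0·(≡9) mod 17; (5|17)=-1, (9|17)=+1; (−1)^{1·0·8}·(-1)^0·(+1)^1 = +1.
|Ram(1326, 2310)| = 2, even; anisotropic at {7, 11}.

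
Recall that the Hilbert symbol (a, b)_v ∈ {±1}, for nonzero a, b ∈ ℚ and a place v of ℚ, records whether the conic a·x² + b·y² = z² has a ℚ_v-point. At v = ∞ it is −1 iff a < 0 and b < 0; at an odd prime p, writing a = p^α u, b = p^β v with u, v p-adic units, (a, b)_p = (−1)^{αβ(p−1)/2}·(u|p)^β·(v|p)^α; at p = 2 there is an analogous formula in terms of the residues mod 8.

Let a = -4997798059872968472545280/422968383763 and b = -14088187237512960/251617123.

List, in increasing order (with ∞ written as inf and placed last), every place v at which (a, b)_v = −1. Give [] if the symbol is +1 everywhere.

(a, b) ≡ (-5590, -2537645) mod (ℚ^×)²; places V = {2, 3, 5, 11, 13, 17, 29, 37, 41, 43, 59, ∞}.
(a,b)_17: α=2, u≡12; β=0, v≡1 (mod 17); (12|17)=-1, (1|17)=+1; sign (−1)^0·-1^0·+1^2 = +1.
(a,b)_5: α=1, u≡3; β=1, v≡1 (mod 5); (3|5)=-1, (1|5)=+1; sign (−1)^0·-1^1·+1^1 = -1.
(a,b)_2: α=11, β=8; u≡5, v≡3 (mod 8); ε(u)ε(v)=0·1, αω(v)=11·1, βω(u)=8·1; sum ≡ 1  ⇒  -1.
(a,b)_41: α=-4, u≡29; β=-2, v≡9 (mod 41); (29|41)=-1, (9|41)=+1; sign (−1)^0·-1^-2·+1^-4 = +1.
(a,b)_3: α=8, u≡2; β=8, v≡1 (mod 3); (2|3)=-1, (1|3)=+1; sign (−1)^0·-1^8·+1^8 = +1.
(a,b)_13: α=3, u≡12; β=2, v≡11 (mod 13); (12|13)=+1, (11|13)=-1; sign (−1)^0·+1^2·-1^3 = -1.
(a,b)_59: α=-2, u≡51; β=-2, v≡15 (mod 59); (51|59)=+1, (15|59)=+1; sign (−1)^0·+1^-2·+1^-2 = +1.
(a,b)_29: α=4, u≡4; β=3, v≡19 (mod 29); (4|29)=+1, (19|29)=-1; sign (−1)^0·+1^3·-1^4 = +1.
(a,b)_11: α=2, u≡9; β=1, v≡2 (mod 11); (9|11)=+1, (2|11)=-1; sign (−1)^0·+1^1·-1^2 = +1.
(a,b)_43: α=-1, u≡26; β=-1, v≡36 (mod 43); (26|43)=-1, (36|43)=+1; sign (−1)^1·-1^-1·+1^-1 = +1.
(a,b)_∞: sgn(-5590)=−, sgn(-2537645)=−, so -1.
(a,b)_37: α=2, u≡11; β=1, v≡6 (mod 37); (11|37)=+1, (6|37)=-1; sign (−1)^0·+1^1·-1^2 = +1.
|Ram(-5590, -2537645)| = 4, even; anisotropic at {2, 5, 13, ∞}.

[2, 5, 13, inf]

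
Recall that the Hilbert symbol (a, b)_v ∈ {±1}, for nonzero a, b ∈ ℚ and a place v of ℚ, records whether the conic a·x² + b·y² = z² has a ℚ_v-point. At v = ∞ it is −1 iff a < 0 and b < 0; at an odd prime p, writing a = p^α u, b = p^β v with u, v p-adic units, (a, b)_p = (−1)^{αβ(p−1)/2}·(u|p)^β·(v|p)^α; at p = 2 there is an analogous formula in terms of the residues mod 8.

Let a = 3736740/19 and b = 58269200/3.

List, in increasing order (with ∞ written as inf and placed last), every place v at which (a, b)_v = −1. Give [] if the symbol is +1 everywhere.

[2, 31]

Mod squares: a ≡ 362235, b ≡ 437019. Check v ∈ {∞, 2, 3, 5, 7, 11, 17, 19, 31, 41}.
v=5: a=5^1·(≡2), b=5^2·(≡1) mod 5; (2|5)=-1, (1|5)=+1; (−1)^{1·2·2}·(-1)^2·(+1)^1 = +1.
v=7: a=7^2·(≡6), b=7^0·(≡1) mod 7; (6|7)=-1, (1|7)=+1; (−1)^{2·0·3}·(-1)^0·(+1)^2 = +1.
v=∞: 362235 > 0 and 437019 > 0  ⇒  (a,b)_∞ = +1.
v=41: a=41^1·(≡2), b=41^1·(≡33) mod 41; (2|41)=+1, (33|41)=+1; (−1)^{1·1·20}·(+1)^1·(+1)^1 = +1.
v=2: v_2(a)=2, v_2(b)=4; units ≡ 3, 3 (mod 8); ε·ε+αω+βω = 1·1+2·1+4·1 ≡ 1  ⇒  (a,b)_2 = -1.
v=17: a=17^0·(≡2), b=17^1·(≡3) mod 17; (2|17)=+1, (3|17)=-1; (−1)^{0·1·8}·(+1)^1·(-1)^0 = +1.
v=11: a=11^0·(≡5), b=11^1·(≡6) mod 11; (5|11)=+1, (6|11)=-1; (−1)^{0·1·5}·(+1)^1·(-1)^0 = +1.
v=3: a=3^1·(≡1), b=3^-1·(≡2) mod 3; (1|3)=+1, (2|3)=-1; (−1)^{1·-1·1}·(+1)^-1·(-1)^1 = +1.
v=31: a=31^1·(≡30), b=31^0·(≡27) mod 31; (30|31)=-1, (27|31)=-1; (−1)^{1·0·15}·(-1)^0·(-1)^1 = -1.
v=19: a=19^-1·(≡10), b=19^1·(≡16) mod 19; (10|19)=-1, (16|19)=+1; (−1)^{-1·1·9}·(-1)^1·(+1)^-1 = +1.
(362235, 437019 / ℚ) ramifies at {2, 31}: a division algebra.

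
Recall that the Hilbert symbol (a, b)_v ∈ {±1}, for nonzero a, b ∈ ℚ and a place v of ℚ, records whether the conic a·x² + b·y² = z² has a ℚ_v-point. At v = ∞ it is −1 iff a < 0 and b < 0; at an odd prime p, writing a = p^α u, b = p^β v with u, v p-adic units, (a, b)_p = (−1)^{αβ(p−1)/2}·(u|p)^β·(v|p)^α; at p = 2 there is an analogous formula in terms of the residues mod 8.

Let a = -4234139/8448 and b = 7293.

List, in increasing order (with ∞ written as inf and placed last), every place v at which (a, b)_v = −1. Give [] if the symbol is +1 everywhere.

[11, 17]

Mod squares: a ≡ -9867, b ≡ 7293. Check v ∈ {∞, 2, 3, 7, 11, 13, 17, 23}.
v=3: a=3^-1·(≡2), b=3^1·(≡1) mod 3; (2|3)=-1, (1|3)=+1; (−1)^{-1·1·1}·(-1)^1·(+1)^-1 = +1.
v=17: a=17^2·(≡14), b=17^1·(≡4) mod 17; (14|17)=-1, (4|17)=+1; (−1)^{2·1·8}·(-1)^1·(+1)^2 = -1.
v=7: a=7^2·(≡3), b=7^0·(≡6) mod 7; (3|7)=-1, (6|7)=-1; (−1)^{2·0·3}·(-1)^0·(-1)^2 = +1.
v=∞: -9867 < 0 and 7293 > 0  ⇒  (a,b)_∞ = +1.
v=11: a=11^-1·(≡4), b=11^1·(≡3) mod 11; (4|11)=+1, (3|11)=+1; (−1)^{-1·1·5}·(+1)^1·(+1)^-1 = -1.
v=2: v_2(a)=-8, v_2(b)=0; units ≡ 5, 5 (mod 8); ε·ε+αω+βω = 0·0+-8·1+0·1 ≡ 0  ⇒  (a,b)_2 = +1.
v=23: a=23^1·(≡13), b=23^0·(≡2) mod 23; (13|23)=+1, (2|23)=+1; (−1)^{1·0·11}·(+1)^0·(+1)^1 = +1.
v=13: a=13^1·(≡7), b=13^1·(≡2) mod 13; (7|13)=-1, (2|13)=-1; (−1)^{1·1·6}·(-1)^1·(-1)^1 = +1.
(-9867, 7293 / ℚ) ramifies at {11, 17}: a division algebra.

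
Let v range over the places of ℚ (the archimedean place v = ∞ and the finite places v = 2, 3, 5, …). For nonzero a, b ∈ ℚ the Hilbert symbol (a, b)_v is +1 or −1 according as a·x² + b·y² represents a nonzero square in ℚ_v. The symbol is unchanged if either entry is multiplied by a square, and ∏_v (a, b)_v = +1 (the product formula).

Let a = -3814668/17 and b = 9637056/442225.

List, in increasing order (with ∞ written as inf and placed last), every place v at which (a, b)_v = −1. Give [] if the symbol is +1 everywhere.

(a, b) ≡ (-10659, 11) mod (ℚ^×)²; places V = {2, 3, 5, 7, 11, 13, 17, 19, ∞}.
(a,b)_7: α=0, u≡1; β=-2, v≡1 (mod 7); (1|7)=+1, (1|7)=+1; sign (−1)^0·+1^-2·+1^0 = +1.
(a,b)_17: α=-1, u≡13; β=0, v≡7 (mod 17); (13|17)=+1, (7|17)=-1; sign (−1)^0·+1^0·-1^-1 = -1.
(a,b)_3: α=3, u≡2; β=4, v≡2 (mod 3); (2|3)=-1, (2|3)=-1; sign (−1)^0·-1^4·-1^3 = -1.
(a,b)_2: α=2, β=6; u≡5, v≡3 (mod 8); ε(u)ε(v)=0·1, αω(v)=2·1, βω(u)=6·1; sum ≡ 0  ⇒  +1.
(a,b)_5: α=0, u≡1; β=-2, v≡4 (mod 5); (1|5)=+1, (4|5)=+1; sign (−1)^0·+1^-2·+1^0 = +1.
(a,b)_∞: sgn(-10659)=−, sgn(11)=+, so +1.
(a,b)_19: α=1, u≡9; β=-2, v≡1 (mod 19); (9|19)=+1, (1|19)=+1; sign (−1)^0·+1^-2·+1^1 = +1.
(a,b)_13: α=2, u≡12; β=2, v≡8 (mod 13); (12|13)=+1, (8|13)=-1; sign (−1)^0·+1^2·-1^2 = +1.
(a,b)_11: α=1, u≡7; β=1, v≡4 (mod 11); (7|11)=-1, (4|11)=+1; sign (−1)^1·-1^1·+1^1 = +1.
|Ram(-10659, 11)| = 2, even; anisotropic at {3, 17}.

[3, 17]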